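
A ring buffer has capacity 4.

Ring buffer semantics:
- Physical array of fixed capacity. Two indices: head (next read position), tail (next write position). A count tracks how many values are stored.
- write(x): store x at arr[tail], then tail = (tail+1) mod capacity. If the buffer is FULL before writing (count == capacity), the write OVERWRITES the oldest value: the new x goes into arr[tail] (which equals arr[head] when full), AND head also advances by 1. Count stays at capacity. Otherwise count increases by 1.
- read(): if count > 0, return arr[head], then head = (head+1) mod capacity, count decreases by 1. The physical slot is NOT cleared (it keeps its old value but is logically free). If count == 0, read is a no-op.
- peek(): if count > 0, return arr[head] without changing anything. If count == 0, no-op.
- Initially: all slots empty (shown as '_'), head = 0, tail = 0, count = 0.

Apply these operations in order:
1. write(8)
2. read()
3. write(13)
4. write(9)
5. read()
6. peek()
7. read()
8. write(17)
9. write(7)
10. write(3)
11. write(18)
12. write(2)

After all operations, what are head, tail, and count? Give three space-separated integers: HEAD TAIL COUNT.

After op 1 (write(8)): arr=[8 _ _ _] head=0 tail=1 count=1
After op 2 (read()): arr=[8 _ _ _] head=1 tail=1 count=0
After op 3 (write(13)): arr=[8 13 _ _] head=1 tail=2 count=1
After op 4 (write(9)): arr=[8 13 9 _] head=1 tail=3 count=2
After op 5 (read()): arr=[8 13 9 _] head=2 tail=3 count=1
After op 6 (peek()): arr=[8 13 9 _] head=2 tail=3 count=1
After op 7 (read()): arr=[8 13 9 _] head=3 tail=3 count=0
After op 8 (write(17)): arr=[8 13 9 17] head=3 tail=0 count=1
After op 9 (write(7)): arr=[7 13 9 17] head=3 tail=1 count=2
After op 10 (write(3)): arr=[7 3 9 17] head=3 tail=2 count=3
After op 11 (write(18)): arr=[7 3 18 17] head=3 tail=3 count=4
After op 12 (write(2)): arr=[7 3 18 2] head=0 tail=0 count=4

Answer: 0 0 4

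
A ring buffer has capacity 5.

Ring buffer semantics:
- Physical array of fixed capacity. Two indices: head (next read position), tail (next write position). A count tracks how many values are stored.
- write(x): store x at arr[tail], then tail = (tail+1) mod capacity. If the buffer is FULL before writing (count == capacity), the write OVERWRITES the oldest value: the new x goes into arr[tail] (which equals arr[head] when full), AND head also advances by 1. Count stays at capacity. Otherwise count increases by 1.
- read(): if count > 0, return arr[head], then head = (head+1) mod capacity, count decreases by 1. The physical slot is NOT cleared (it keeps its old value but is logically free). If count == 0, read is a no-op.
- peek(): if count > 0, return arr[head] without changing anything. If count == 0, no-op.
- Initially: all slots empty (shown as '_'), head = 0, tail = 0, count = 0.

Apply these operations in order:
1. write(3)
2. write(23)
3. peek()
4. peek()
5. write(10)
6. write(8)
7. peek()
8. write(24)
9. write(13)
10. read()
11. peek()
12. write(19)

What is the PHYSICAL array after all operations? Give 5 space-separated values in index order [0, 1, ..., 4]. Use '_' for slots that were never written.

Answer: 13 19 10 8 24

Derivation:
After op 1 (write(3)): arr=[3 _ _ _ _] head=0 tail=1 count=1
After op 2 (write(23)): arr=[3 23 _ _ _] head=0 tail=2 count=2
After op 3 (peek()): arr=[3 23 _ _ _] head=0 tail=2 count=2
After op 4 (peek()): arr=[3 23 _ _ _] head=0 tail=2 count=2
After op 5 (write(10)): arr=[3 23 10 _ _] head=0 tail=3 count=3
After op 6 (write(8)): arr=[3 23 10 8 _] head=0 tail=4 count=4
After op 7 (peek()): arr=[3 23 10 8 _] head=0 tail=4 count=4
After op 8 (write(24)): arr=[3 23 10 8 24] head=0 tail=0 count=5
After op 9 (write(13)): arr=[13 23 10 8 24] head=1 tail=1 count=5
After op 10 (read()): arr=[13 23 10 8 24] head=2 tail=1 count=4
After op 11 (peek()): arr=[13 23 10 8 24] head=2 tail=1 count=4
After op 12 (write(19)): arr=[13 19 10 8 24] head=2 tail=2 count=5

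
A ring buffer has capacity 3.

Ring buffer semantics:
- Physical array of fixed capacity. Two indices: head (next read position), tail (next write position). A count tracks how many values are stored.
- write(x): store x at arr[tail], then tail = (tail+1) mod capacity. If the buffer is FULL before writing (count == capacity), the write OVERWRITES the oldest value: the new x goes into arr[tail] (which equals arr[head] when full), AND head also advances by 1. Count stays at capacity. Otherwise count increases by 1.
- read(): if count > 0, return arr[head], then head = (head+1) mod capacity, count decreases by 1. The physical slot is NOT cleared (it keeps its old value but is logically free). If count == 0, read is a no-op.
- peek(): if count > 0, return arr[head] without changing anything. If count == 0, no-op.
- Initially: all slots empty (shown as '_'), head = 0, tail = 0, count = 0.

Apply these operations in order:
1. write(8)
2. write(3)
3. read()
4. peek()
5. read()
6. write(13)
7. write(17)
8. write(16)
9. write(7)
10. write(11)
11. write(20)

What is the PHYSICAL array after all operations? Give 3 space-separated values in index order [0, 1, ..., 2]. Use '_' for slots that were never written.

After op 1 (write(8)): arr=[8 _ _] head=0 tail=1 count=1
After op 2 (write(3)): arr=[8 3 _] head=0 tail=2 count=2
After op 3 (read()): arr=[8 3 _] head=1 tail=2 count=1
After op 4 (peek()): arr=[8 3 _] head=1 tail=2 count=1
After op 5 (read()): arr=[8 3 _] head=2 tail=2 count=0
After op 6 (write(13)): arr=[8 3 13] head=2 tail=0 count=1
After op 7 (write(17)): arr=[17 3 13] head=2 tail=1 count=2
After op 8 (write(16)): arr=[17 16 13] head=2 tail=2 count=3
After op 9 (write(7)): arr=[17 16 7] head=0 tail=0 count=3
After op 10 (write(11)): arr=[11 16 7] head=1 tail=1 count=3
After op 11 (write(20)): arr=[11 20 7] head=2 tail=2 count=3

Answer: 11 20 7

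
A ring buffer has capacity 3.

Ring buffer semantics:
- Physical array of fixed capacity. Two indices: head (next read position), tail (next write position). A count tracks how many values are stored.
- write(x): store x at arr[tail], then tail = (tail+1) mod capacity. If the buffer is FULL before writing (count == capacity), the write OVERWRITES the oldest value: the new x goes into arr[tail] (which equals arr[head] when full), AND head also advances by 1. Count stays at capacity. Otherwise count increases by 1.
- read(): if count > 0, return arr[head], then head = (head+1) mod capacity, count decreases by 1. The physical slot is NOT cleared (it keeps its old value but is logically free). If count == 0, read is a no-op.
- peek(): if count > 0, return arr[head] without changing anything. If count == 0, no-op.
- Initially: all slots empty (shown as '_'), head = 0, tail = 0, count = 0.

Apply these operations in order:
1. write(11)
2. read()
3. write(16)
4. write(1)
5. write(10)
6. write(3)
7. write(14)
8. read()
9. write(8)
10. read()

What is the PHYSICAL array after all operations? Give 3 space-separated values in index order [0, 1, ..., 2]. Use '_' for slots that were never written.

After op 1 (write(11)): arr=[11 _ _] head=0 tail=1 count=1
After op 2 (read()): arr=[11 _ _] head=1 tail=1 count=0
After op 3 (write(16)): arr=[11 16 _] head=1 tail=2 count=1
After op 4 (write(1)): arr=[11 16 1] head=1 tail=0 count=2
After op 5 (write(10)): arr=[10 16 1] head=1 tail=1 count=3
After op 6 (write(3)): arr=[10 3 1] head=2 tail=2 count=3
After op 7 (write(14)): arr=[10 3 14] head=0 tail=0 count=3
After op 8 (read()): arr=[10 3 14] head=1 tail=0 count=2
After op 9 (write(8)): arr=[8 3 14] head=1 tail=1 count=3
After op 10 (read()): arr=[8 3 14] head=2 tail=1 count=2

Answer: 8 3 14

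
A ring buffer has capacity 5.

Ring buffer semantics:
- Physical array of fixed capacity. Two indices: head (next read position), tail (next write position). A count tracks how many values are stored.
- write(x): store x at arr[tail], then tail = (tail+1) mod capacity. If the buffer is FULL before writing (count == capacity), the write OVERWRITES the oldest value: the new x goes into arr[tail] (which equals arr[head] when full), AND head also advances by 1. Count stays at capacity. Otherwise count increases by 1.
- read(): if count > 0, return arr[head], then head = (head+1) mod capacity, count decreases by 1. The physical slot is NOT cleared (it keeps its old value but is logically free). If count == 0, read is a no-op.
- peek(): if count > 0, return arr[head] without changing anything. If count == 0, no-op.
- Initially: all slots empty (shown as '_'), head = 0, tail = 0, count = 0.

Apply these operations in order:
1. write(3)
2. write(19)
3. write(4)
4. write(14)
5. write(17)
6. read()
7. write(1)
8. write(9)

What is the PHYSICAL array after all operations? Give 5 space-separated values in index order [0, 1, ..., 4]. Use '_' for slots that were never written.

After op 1 (write(3)): arr=[3 _ _ _ _] head=0 tail=1 count=1
After op 2 (write(19)): arr=[3 19 _ _ _] head=0 tail=2 count=2
After op 3 (write(4)): arr=[3 19 4 _ _] head=0 tail=3 count=3
After op 4 (write(14)): arr=[3 19 4 14 _] head=0 tail=4 count=4
After op 5 (write(17)): arr=[3 19 4 14 17] head=0 tail=0 count=5
After op 6 (read()): arr=[3 19 4 14 17] head=1 tail=0 count=4
After op 7 (write(1)): arr=[1 19 4 14 17] head=1 tail=1 count=5
After op 8 (write(9)): arr=[1 9 4 14 17] head=2 tail=2 count=5

Answer: 1 9 4 14 17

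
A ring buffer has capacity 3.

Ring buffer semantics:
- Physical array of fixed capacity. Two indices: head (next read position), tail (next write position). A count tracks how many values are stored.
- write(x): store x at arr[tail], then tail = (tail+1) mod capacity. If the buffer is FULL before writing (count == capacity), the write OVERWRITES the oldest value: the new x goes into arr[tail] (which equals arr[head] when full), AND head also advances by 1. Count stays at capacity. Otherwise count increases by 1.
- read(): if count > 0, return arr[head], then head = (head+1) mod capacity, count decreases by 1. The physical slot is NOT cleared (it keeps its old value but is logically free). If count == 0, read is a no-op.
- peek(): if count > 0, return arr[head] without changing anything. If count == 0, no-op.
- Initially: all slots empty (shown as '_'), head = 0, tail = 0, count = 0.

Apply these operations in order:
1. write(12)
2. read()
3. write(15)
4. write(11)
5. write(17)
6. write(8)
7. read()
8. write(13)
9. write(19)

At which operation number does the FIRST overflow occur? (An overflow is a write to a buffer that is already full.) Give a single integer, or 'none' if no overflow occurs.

After op 1 (write(12)): arr=[12 _ _] head=0 tail=1 count=1
After op 2 (read()): arr=[12 _ _] head=1 tail=1 count=0
After op 3 (write(15)): arr=[12 15 _] head=1 tail=2 count=1
After op 4 (write(11)): arr=[12 15 11] head=1 tail=0 count=2
After op 5 (write(17)): arr=[17 15 11] head=1 tail=1 count=3
After op 6 (write(8)): arr=[17 8 11] head=2 tail=2 count=3
After op 7 (read()): arr=[17 8 11] head=0 tail=2 count=2
After op 8 (write(13)): arr=[17 8 13] head=0 tail=0 count=3
After op 9 (write(19)): arr=[19 8 13] head=1 tail=1 count=3

Answer: 6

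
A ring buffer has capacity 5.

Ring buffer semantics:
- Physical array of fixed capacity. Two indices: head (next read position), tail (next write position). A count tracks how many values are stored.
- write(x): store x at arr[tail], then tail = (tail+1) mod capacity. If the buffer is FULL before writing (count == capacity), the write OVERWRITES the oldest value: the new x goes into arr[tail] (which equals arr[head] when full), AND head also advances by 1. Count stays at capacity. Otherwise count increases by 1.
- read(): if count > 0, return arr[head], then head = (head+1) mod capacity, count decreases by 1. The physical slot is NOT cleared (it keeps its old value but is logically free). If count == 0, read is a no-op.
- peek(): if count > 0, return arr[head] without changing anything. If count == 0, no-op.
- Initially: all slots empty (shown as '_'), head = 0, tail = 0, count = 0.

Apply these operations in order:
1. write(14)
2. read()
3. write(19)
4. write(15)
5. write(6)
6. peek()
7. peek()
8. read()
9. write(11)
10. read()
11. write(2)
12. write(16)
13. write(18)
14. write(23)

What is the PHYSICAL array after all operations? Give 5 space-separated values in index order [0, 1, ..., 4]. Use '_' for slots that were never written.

After op 1 (write(14)): arr=[14 _ _ _ _] head=0 tail=1 count=1
After op 2 (read()): arr=[14 _ _ _ _] head=1 tail=1 count=0
After op 3 (write(19)): arr=[14 19 _ _ _] head=1 tail=2 count=1
After op 4 (write(15)): arr=[14 19 15 _ _] head=1 tail=3 count=2
After op 5 (write(6)): arr=[14 19 15 6 _] head=1 tail=4 count=3
After op 6 (peek()): arr=[14 19 15 6 _] head=1 tail=4 count=3
After op 7 (peek()): arr=[14 19 15 6 _] head=1 tail=4 count=3
After op 8 (read()): arr=[14 19 15 6 _] head=2 tail=4 count=2
After op 9 (write(11)): arr=[14 19 15 6 11] head=2 tail=0 count=3
After op 10 (read()): arr=[14 19 15 6 11] head=3 tail=0 count=2
After op 11 (write(2)): arr=[2 19 15 6 11] head=3 tail=1 count=3
After op 12 (write(16)): arr=[2 16 15 6 11] head=3 tail=2 count=4
After op 13 (write(18)): arr=[2 16 18 6 11] head=3 tail=3 count=5
After op 14 (write(23)): arr=[2 16 18 23 11] head=4 tail=4 count=5

Answer: 2 16 18 23 11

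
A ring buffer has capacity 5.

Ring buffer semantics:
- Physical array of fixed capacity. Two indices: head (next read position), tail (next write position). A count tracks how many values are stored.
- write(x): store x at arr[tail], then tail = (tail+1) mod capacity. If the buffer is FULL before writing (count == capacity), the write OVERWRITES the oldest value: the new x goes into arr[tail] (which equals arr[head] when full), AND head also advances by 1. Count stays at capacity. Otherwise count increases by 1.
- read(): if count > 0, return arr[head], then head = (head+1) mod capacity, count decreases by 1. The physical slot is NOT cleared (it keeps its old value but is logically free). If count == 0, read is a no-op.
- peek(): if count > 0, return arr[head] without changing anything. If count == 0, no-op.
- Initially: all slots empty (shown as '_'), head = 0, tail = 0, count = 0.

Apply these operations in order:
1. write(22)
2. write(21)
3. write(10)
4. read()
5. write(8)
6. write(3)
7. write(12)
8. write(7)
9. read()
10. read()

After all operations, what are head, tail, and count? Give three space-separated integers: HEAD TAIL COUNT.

Answer: 4 2 3

Derivation:
After op 1 (write(22)): arr=[22 _ _ _ _] head=0 tail=1 count=1
After op 2 (write(21)): arr=[22 21 _ _ _] head=0 tail=2 count=2
After op 3 (write(10)): arr=[22 21 10 _ _] head=0 tail=3 count=3
After op 4 (read()): arr=[22 21 10 _ _] head=1 tail=3 count=2
After op 5 (write(8)): arr=[22 21 10 8 _] head=1 tail=4 count=3
After op 6 (write(3)): arr=[22 21 10 8 3] head=1 tail=0 count=4
After op 7 (write(12)): arr=[12 21 10 8 3] head=1 tail=1 count=5
After op 8 (write(7)): arr=[12 7 10 8 3] head=2 tail=2 count=5
After op 9 (read()): arr=[12 7 10 8 3] head=3 tail=2 count=4
After op 10 (read()): arr=[12 7 10 8 3] head=4 tail=2 count=3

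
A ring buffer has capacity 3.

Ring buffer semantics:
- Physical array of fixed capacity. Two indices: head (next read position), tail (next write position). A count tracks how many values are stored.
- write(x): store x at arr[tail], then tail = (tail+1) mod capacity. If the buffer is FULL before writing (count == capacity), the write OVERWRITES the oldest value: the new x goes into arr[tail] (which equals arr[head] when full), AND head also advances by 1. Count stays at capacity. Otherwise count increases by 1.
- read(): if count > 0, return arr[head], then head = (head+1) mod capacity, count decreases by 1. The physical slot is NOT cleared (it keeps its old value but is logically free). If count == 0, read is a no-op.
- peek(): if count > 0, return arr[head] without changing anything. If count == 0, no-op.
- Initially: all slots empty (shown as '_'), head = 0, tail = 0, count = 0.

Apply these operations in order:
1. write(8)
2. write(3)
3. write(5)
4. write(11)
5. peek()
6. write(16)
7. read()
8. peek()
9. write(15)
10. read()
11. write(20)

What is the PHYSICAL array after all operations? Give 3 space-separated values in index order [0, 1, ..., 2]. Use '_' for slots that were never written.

Answer: 20 16 15

Derivation:
After op 1 (write(8)): arr=[8 _ _] head=0 tail=1 count=1
After op 2 (write(3)): arr=[8 3 _] head=0 tail=2 count=2
After op 3 (write(5)): arr=[8 3 5] head=0 tail=0 count=3
After op 4 (write(11)): arr=[11 3 5] head=1 tail=1 count=3
After op 5 (peek()): arr=[11 3 5] head=1 tail=1 count=3
After op 6 (write(16)): arr=[11 16 5] head=2 tail=2 count=3
After op 7 (read()): arr=[11 16 5] head=0 tail=2 count=2
After op 8 (peek()): arr=[11 16 5] head=0 tail=2 count=2
After op 9 (write(15)): arr=[11 16 15] head=0 tail=0 count=3
After op 10 (read()): arr=[11 16 15] head=1 tail=0 count=2
After op 11 (write(20)): arr=[20 16 15] head=1 tail=1 count=3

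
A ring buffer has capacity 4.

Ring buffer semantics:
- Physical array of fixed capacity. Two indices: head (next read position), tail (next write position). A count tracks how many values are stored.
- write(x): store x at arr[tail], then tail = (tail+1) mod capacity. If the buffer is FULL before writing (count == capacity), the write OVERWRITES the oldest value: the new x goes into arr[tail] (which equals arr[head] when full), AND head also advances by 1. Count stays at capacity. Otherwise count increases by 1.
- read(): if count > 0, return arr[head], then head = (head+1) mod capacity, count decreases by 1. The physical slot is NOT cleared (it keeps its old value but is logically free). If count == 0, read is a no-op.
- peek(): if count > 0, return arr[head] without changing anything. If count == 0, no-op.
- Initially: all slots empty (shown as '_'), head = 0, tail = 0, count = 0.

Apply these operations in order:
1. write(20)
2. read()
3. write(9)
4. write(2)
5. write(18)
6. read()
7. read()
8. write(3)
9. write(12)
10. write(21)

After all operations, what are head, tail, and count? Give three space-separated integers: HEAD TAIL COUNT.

Answer: 3 3 4

Derivation:
After op 1 (write(20)): arr=[20 _ _ _] head=0 tail=1 count=1
After op 2 (read()): arr=[20 _ _ _] head=1 tail=1 count=0
After op 3 (write(9)): arr=[20 9 _ _] head=1 tail=2 count=1
After op 4 (write(2)): arr=[20 9 2 _] head=1 tail=3 count=2
After op 5 (write(18)): arr=[20 9 2 18] head=1 tail=0 count=3
After op 6 (read()): arr=[20 9 2 18] head=2 tail=0 count=2
After op 7 (read()): arr=[20 9 2 18] head=3 tail=0 count=1
After op 8 (write(3)): arr=[3 9 2 18] head=3 tail=1 count=2
After op 9 (write(12)): arr=[3 12 2 18] head=3 tail=2 count=3
After op 10 (write(21)): arr=[3 12 21 18] head=3 tail=3 count=4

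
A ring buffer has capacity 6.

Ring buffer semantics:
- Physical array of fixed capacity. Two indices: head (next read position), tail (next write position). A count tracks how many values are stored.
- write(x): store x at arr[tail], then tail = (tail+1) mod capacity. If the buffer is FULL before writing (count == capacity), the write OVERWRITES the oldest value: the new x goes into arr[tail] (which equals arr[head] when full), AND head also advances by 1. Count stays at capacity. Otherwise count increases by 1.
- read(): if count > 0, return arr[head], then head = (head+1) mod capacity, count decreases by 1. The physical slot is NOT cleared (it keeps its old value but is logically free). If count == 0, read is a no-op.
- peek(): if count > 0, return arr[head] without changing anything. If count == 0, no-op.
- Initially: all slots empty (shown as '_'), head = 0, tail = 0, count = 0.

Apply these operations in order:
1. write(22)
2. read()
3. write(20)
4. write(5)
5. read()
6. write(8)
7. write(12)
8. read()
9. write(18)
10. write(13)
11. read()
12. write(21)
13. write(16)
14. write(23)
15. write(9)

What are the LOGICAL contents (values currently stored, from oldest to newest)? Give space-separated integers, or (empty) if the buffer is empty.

After op 1 (write(22)): arr=[22 _ _ _ _ _] head=0 tail=1 count=1
After op 2 (read()): arr=[22 _ _ _ _ _] head=1 tail=1 count=0
After op 3 (write(20)): arr=[22 20 _ _ _ _] head=1 tail=2 count=1
After op 4 (write(5)): arr=[22 20 5 _ _ _] head=1 tail=3 count=2
After op 5 (read()): arr=[22 20 5 _ _ _] head=2 tail=3 count=1
After op 6 (write(8)): arr=[22 20 5 8 _ _] head=2 tail=4 count=2
After op 7 (write(12)): arr=[22 20 5 8 12 _] head=2 tail=5 count=3
After op 8 (read()): arr=[22 20 5 8 12 _] head=3 tail=5 count=2
After op 9 (write(18)): arr=[22 20 5 8 12 18] head=3 tail=0 count=3
After op 10 (write(13)): arr=[13 20 5 8 12 18] head=3 tail=1 count=4
After op 11 (read()): arr=[13 20 5 8 12 18] head=4 tail=1 count=3
After op 12 (write(21)): arr=[13 21 5 8 12 18] head=4 tail=2 count=4
After op 13 (write(16)): arr=[13 21 16 8 12 18] head=4 tail=3 count=5
After op 14 (write(23)): arr=[13 21 16 23 12 18] head=4 tail=4 count=6
After op 15 (write(9)): arr=[13 21 16 23 9 18] head=5 tail=5 count=6

Answer: 18 13 21 16 23 9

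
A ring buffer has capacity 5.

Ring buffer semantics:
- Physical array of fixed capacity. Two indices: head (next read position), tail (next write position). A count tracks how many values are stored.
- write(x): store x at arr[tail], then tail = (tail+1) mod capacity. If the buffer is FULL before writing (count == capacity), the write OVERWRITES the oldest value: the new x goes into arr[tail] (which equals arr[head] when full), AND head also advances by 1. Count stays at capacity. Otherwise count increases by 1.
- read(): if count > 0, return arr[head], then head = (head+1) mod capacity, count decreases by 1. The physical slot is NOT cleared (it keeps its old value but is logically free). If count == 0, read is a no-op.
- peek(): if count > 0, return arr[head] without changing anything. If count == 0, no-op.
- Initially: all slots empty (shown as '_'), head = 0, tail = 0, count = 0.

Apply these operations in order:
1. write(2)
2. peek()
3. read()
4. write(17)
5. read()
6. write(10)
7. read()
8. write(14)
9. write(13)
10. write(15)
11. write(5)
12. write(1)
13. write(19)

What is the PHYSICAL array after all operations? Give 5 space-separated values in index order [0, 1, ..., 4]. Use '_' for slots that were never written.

After op 1 (write(2)): arr=[2 _ _ _ _] head=0 tail=1 count=1
After op 2 (peek()): arr=[2 _ _ _ _] head=0 tail=1 count=1
After op 3 (read()): arr=[2 _ _ _ _] head=1 tail=1 count=0
After op 4 (write(17)): arr=[2 17 _ _ _] head=1 tail=2 count=1
After op 5 (read()): arr=[2 17 _ _ _] head=2 tail=2 count=0
After op 6 (write(10)): arr=[2 17 10 _ _] head=2 tail=3 count=1
After op 7 (read()): arr=[2 17 10 _ _] head=3 tail=3 count=0
After op 8 (write(14)): arr=[2 17 10 14 _] head=3 tail=4 count=1
After op 9 (write(13)): arr=[2 17 10 14 13] head=3 tail=0 count=2
After op 10 (write(15)): arr=[15 17 10 14 13] head=3 tail=1 count=3
After op 11 (write(5)): arr=[15 5 10 14 13] head=3 tail=2 count=4
After op 12 (write(1)): arr=[15 5 1 14 13] head=3 tail=3 count=5
After op 13 (write(19)): arr=[15 5 1 19 13] head=4 tail=4 count=5

Answer: 15 5 1 19 13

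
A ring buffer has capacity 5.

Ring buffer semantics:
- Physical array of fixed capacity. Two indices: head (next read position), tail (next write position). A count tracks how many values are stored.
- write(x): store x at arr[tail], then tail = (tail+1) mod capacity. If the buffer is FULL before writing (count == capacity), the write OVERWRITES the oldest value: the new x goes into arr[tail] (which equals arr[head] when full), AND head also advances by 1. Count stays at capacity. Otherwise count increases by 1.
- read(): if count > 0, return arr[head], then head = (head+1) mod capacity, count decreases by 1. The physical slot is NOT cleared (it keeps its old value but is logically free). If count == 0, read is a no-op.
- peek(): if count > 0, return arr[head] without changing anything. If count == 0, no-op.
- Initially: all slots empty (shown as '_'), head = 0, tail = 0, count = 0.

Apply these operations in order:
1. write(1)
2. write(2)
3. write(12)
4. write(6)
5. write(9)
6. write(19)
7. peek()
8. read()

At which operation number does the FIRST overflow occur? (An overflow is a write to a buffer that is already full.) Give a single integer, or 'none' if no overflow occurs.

Answer: 6

Derivation:
After op 1 (write(1)): arr=[1 _ _ _ _] head=0 tail=1 count=1
After op 2 (write(2)): arr=[1 2 _ _ _] head=0 tail=2 count=2
After op 3 (write(12)): arr=[1 2 12 _ _] head=0 tail=3 count=3
After op 4 (write(6)): arr=[1 2 12 6 _] head=0 tail=4 count=4
After op 5 (write(9)): arr=[1 2 12 6 9] head=0 tail=0 count=5
After op 6 (write(19)): arr=[19 2 12 6 9] head=1 tail=1 count=5
After op 7 (peek()): arr=[19 2 12 6 9] head=1 tail=1 count=5
After op 8 (read()): arr=[19 2 12 6 9] head=2 tail=1 count=4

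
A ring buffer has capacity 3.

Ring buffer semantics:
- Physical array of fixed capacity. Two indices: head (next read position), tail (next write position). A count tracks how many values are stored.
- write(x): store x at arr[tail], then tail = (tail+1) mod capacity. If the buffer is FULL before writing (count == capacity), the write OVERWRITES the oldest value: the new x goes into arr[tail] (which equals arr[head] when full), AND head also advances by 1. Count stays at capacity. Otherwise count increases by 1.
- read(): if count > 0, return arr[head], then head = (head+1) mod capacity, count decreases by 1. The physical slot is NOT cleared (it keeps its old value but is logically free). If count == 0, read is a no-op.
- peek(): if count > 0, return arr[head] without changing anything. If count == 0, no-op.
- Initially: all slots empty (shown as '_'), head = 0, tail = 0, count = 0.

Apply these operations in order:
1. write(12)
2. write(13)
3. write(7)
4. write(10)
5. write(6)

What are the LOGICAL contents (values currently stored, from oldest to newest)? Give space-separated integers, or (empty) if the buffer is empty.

Answer: 7 10 6

Derivation:
After op 1 (write(12)): arr=[12 _ _] head=0 tail=1 count=1
After op 2 (write(13)): arr=[12 13 _] head=0 tail=2 count=2
After op 3 (write(7)): arr=[12 13 7] head=0 tail=0 count=3
After op 4 (write(10)): arr=[10 13 7] head=1 tail=1 count=3
After op 5 (write(6)): arr=[10 6 7] head=2 tail=2 count=3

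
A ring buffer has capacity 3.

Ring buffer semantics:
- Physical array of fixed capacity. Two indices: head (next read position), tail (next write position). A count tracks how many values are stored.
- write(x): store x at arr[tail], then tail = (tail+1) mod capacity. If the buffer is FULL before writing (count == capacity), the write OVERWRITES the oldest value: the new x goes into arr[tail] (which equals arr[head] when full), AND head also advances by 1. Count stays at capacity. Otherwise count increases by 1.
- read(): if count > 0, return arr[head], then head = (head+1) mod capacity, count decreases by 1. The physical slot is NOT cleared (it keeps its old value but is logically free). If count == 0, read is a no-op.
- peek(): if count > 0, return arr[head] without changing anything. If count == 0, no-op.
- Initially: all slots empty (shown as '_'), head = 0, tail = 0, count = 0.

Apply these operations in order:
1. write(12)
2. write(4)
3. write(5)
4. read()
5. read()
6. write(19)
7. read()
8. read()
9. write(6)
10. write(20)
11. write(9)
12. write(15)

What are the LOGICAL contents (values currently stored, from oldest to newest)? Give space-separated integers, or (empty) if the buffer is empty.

After op 1 (write(12)): arr=[12 _ _] head=0 tail=1 count=1
After op 2 (write(4)): arr=[12 4 _] head=0 tail=2 count=2
After op 3 (write(5)): arr=[12 4 5] head=0 tail=0 count=3
After op 4 (read()): arr=[12 4 5] head=1 tail=0 count=2
After op 5 (read()): arr=[12 4 5] head=2 tail=0 count=1
After op 6 (write(19)): arr=[19 4 5] head=2 tail=1 count=2
After op 7 (read()): arr=[19 4 5] head=0 tail=1 count=1
After op 8 (read()): arr=[19 4 5] head=1 tail=1 count=0
After op 9 (write(6)): arr=[19 6 5] head=1 tail=2 count=1
After op 10 (write(20)): arr=[19 6 20] head=1 tail=0 count=2
After op 11 (write(9)): arr=[9 6 20] head=1 tail=1 count=3
After op 12 (write(15)): arr=[9 15 20] head=2 tail=2 count=3

Answer: 20 9 15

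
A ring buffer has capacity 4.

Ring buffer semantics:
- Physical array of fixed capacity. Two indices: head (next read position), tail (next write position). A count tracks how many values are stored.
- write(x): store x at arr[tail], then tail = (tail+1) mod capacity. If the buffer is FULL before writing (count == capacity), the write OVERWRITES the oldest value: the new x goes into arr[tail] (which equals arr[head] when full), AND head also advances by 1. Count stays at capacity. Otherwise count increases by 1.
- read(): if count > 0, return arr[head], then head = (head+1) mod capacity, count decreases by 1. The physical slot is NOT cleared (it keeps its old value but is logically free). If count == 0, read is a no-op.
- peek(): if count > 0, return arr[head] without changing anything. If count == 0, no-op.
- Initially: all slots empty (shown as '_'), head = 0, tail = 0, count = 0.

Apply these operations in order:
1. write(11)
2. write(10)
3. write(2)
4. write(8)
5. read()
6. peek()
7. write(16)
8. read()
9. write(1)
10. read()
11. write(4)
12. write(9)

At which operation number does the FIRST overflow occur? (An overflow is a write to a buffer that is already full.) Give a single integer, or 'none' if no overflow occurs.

After op 1 (write(11)): arr=[11 _ _ _] head=0 tail=1 count=1
After op 2 (write(10)): arr=[11 10 _ _] head=0 tail=2 count=2
After op 3 (write(2)): arr=[11 10 2 _] head=0 tail=3 count=3
After op 4 (write(8)): arr=[11 10 2 8] head=0 tail=0 count=4
After op 5 (read()): arr=[11 10 2 8] head=1 tail=0 count=3
After op 6 (peek()): arr=[11 10 2 8] head=1 tail=0 count=3
After op 7 (write(16)): arr=[16 10 2 8] head=1 tail=1 count=4
After op 8 (read()): arr=[16 10 2 8] head=2 tail=1 count=3
After op 9 (write(1)): arr=[16 1 2 8] head=2 tail=2 count=4
After op 10 (read()): arr=[16 1 2 8] head=3 tail=2 count=3
After op 11 (write(4)): arr=[16 1 4 8] head=3 tail=3 count=4
After op 12 (write(9)): arr=[16 1 4 9] head=0 tail=0 count=4

Answer: 12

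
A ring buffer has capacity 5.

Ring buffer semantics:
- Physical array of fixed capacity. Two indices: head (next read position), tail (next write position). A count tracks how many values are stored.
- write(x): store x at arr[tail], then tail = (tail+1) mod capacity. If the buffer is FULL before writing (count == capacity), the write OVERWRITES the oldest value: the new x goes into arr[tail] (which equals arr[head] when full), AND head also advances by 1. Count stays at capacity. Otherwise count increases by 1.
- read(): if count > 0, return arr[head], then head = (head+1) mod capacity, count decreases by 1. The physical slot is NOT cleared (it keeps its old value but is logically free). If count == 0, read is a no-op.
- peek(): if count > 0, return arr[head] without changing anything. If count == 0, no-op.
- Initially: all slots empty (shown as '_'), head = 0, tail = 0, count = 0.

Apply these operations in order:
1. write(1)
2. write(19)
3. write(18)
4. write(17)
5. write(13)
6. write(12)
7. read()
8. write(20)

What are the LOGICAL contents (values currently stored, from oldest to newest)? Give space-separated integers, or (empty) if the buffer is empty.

Answer: 18 17 13 12 20

Derivation:
After op 1 (write(1)): arr=[1 _ _ _ _] head=0 tail=1 count=1
After op 2 (write(19)): arr=[1 19 _ _ _] head=0 tail=2 count=2
After op 3 (write(18)): arr=[1 19 18 _ _] head=0 tail=3 count=3
After op 4 (write(17)): arr=[1 19 18 17 _] head=0 tail=4 count=4
After op 5 (write(13)): arr=[1 19 18 17 13] head=0 tail=0 count=5
After op 6 (write(12)): arr=[12 19 18 17 13] head=1 tail=1 count=5
After op 7 (read()): arr=[12 19 18 17 13] head=2 tail=1 count=4
After op 8 (write(20)): arr=[12 20 18 17 13] head=2 tail=2 count=5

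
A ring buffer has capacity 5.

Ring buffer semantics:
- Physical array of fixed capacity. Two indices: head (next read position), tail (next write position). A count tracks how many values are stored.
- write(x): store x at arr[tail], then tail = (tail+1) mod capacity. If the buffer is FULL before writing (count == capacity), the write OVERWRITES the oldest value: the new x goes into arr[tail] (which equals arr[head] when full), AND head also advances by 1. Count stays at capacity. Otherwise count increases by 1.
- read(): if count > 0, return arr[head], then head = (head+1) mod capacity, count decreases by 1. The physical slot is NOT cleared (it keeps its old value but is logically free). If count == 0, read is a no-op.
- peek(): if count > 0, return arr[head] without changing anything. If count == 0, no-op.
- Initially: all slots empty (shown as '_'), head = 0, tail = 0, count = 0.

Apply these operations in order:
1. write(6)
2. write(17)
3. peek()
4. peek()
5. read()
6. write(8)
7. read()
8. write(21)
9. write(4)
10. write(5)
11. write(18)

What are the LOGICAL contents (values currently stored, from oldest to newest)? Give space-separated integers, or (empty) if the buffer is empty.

After op 1 (write(6)): arr=[6 _ _ _ _] head=0 tail=1 count=1
After op 2 (write(17)): arr=[6 17 _ _ _] head=0 tail=2 count=2
After op 3 (peek()): arr=[6 17 _ _ _] head=0 tail=2 count=2
After op 4 (peek()): arr=[6 17 _ _ _] head=0 tail=2 count=2
After op 5 (read()): arr=[6 17 _ _ _] head=1 tail=2 count=1
After op 6 (write(8)): arr=[6 17 8 _ _] head=1 tail=3 count=2
After op 7 (read()): arr=[6 17 8 _ _] head=2 tail=3 count=1
After op 8 (write(21)): arr=[6 17 8 21 _] head=2 tail=4 count=2
After op 9 (write(4)): arr=[6 17 8 21 4] head=2 tail=0 count=3
After op 10 (write(5)): arr=[5 17 8 21 4] head=2 tail=1 count=4
After op 11 (write(18)): arr=[5 18 8 21 4] head=2 tail=2 count=5

Answer: 8 21 4 5 18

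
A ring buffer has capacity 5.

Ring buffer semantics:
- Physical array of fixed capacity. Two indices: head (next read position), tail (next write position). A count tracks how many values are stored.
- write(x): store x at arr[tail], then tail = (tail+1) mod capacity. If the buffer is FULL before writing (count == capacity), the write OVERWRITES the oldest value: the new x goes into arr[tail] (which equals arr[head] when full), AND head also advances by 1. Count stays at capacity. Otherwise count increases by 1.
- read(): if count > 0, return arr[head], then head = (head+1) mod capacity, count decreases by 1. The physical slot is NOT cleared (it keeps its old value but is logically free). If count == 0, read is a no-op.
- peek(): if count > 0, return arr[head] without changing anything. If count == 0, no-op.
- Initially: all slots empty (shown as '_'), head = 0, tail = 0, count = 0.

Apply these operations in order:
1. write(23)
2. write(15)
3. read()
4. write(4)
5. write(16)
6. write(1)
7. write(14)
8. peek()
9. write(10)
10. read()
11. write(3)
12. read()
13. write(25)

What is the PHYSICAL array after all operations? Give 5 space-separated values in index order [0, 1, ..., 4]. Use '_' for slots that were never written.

After op 1 (write(23)): arr=[23 _ _ _ _] head=0 tail=1 count=1
After op 2 (write(15)): arr=[23 15 _ _ _] head=0 tail=2 count=2
After op 3 (read()): arr=[23 15 _ _ _] head=1 tail=2 count=1
After op 4 (write(4)): arr=[23 15 4 _ _] head=1 tail=3 count=2
After op 5 (write(16)): arr=[23 15 4 16 _] head=1 tail=4 count=3
After op 6 (write(1)): arr=[23 15 4 16 1] head=1 tail=0 count=4
After op 7 (write(14)): arr=[14 15 4 16 1] head=1 tail=1 count=5
After op 8 (peek()): arr=[14 15 4 16 1] head=1 tail=1 count=5
After op 9 (write(10)): arr=[14 10 4 16 1] head=2 tail=2 count=5
After op 10 (read()): arr=[14 10 4 16 1] head=3 tail=2 count=4
After op 11 (write(3)): arr=[14 10 3 16 1] head=3 tail=3 count=5
After op 12 (read()): arr=[14 10 3 16 1] head=4 tail=3 count=4
After op 13 (write(25)): arr=[14 10 3 25 1] head=4 tail=4 count=5

Answer: 14 10 3 25 1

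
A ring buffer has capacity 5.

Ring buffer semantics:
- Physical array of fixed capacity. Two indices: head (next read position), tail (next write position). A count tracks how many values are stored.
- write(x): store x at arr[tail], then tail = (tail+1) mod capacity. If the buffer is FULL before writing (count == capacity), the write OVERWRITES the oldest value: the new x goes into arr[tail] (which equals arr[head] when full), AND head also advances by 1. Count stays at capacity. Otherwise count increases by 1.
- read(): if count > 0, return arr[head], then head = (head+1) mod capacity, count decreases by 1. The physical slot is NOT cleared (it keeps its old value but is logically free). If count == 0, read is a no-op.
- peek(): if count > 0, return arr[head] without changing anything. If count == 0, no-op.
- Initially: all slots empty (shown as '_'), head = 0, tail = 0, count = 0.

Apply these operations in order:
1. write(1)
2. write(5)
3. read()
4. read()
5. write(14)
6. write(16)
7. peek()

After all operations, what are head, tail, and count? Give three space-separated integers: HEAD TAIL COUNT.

Answer: 2 4 2

Derivation:
After op 1 (write(1)): arr=[1 _ _ _ _] head=0 tail=1 count=1
After op 2 (write(5)): arr=[1 5 _ _ _] head=0 tail=2 count=2
After op 3 (read()): arr=[1 5 _ _ _] head=1 tail=2 count=1
After op 4 (read()): arr=[1 5 _ _ _] head=2 tail=2 count=0
After op 5 (write(14)): arr=[1 5 14 _ _] head=2 tail=3 count=1
After op 6 (write(16)): arr=[1 5 14 16 _] head=2 tail=4 count=2
After op 7 (peek()): arr=[1 5 14 16 _] head=2 tail=4 count=2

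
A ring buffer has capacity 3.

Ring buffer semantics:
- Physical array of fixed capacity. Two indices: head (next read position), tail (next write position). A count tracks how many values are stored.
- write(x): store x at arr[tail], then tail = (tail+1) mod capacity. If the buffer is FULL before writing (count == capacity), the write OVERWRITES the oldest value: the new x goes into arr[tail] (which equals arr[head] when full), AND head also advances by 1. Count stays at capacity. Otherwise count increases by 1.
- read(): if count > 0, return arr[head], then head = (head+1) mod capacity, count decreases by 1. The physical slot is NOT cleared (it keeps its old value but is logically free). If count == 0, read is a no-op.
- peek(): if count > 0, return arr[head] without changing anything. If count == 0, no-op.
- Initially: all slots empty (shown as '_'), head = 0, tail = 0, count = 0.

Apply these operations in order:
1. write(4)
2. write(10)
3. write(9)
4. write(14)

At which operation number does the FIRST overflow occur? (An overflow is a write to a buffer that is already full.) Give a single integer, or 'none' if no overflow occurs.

Answer: 4

Derivation:
After op 1 (write(4)): arr=[4 _ _] head=0 tail=1 count=1
After op 2 (write(10)): arr=[4 10 _] head=0 tail=2 count=2
After op 3 (write(9)): arr=[4 10 9] head=0 tail=0 count=3
After op 4 (write(14)): arr=[14 10 9] head=1 tail=1 count=3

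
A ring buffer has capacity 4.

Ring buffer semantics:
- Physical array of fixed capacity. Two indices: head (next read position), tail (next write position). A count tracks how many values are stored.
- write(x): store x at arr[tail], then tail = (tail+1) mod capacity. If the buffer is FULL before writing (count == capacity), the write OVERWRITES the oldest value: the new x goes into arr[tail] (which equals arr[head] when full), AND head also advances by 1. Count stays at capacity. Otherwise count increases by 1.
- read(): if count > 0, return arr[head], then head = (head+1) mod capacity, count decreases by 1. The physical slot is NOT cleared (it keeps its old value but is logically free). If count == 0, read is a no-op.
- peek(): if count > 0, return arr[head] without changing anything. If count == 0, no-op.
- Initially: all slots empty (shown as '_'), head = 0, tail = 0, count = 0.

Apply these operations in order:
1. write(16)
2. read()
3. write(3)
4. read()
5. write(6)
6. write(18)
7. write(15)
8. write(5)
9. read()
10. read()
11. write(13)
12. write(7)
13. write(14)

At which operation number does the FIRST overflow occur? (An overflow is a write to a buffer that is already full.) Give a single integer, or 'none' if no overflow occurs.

Answer: 13

Derivation:
After op 1 (write(16)): arr=[16 _ _ _] head=0 tail=1 count=1
After op 2 (read()): arr=[16 _ _ _] head=1 tail=1 count=0
After op 3 (write(3)): arr=[16 3 _ _] head=1 tail=2 count=1
After op 4 (read()): arr=[16 3 _ _] head=2 tail=2 count=0
After op 5 (write(6)): arr=[16 3 6 _] head=2 tail=3 count=1
After op 6 (write(18)): arr=[16 3 6 18] head=2 tail=0 count=2
After op 7 (write(15)): arr=[15 3 6 18] head=2 tail=1 count=3
After op 8 (write(5)): arr=[15 5 6 18] head=2 tail=2 count=4
After op 9 (read()): arr=[15 5 6 18] head=3 tail=2 count=3
After op 10 (read()): arr=[15 5 6 18] head=0 tail=2 count=2
After op 11 (write(13)): arr=[15 5 13 18] head=0 tail=3 count=3
After op 12 (write(7)): arr=[15 5 13 7] head=0 tail=0 count=4
After op 13 (write(14)): arr=[14 5 13 7] head=1 tail=1 count=4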